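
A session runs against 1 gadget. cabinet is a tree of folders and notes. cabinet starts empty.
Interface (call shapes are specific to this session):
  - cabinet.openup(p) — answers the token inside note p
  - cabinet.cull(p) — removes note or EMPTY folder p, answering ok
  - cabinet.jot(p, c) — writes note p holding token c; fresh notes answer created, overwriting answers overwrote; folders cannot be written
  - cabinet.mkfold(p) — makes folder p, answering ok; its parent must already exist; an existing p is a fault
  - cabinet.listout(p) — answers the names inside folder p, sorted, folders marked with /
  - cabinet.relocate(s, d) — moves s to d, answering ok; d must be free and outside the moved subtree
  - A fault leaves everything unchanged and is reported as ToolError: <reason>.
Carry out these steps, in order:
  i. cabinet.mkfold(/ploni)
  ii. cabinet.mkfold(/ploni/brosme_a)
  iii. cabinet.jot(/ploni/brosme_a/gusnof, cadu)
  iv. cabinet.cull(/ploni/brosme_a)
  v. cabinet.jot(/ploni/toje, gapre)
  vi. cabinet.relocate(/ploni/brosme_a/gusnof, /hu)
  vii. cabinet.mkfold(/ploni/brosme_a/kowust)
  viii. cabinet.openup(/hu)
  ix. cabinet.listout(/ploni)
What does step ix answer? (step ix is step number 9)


Answer: [brosme_a/, toje]

Derivation:
// cabinet.mkfold(p→/ploni) : ok
// cabinet.mkfold(p→/ploni/brosme_a) : ok
// cabinet.jot(p→/ploni/brosme_a/gusnof, c→cadu) : created
// cabinet.cull(p→/ploni/brosme_a) : ToolError: not empty
// cabinet.jot(p→/ploni/toje, c→gapre) : created
// cabinet.relocate(s→/ploni/brosme_a/gusnof, d→/hu) : ok
// cabinet.mkfold(p→/ploni/brosme_a/kowust) : ok
// cabinet.openup(p→/hu) : cadu
// cabinet.listout(p→/ploni) : [brosme_a/, toje]


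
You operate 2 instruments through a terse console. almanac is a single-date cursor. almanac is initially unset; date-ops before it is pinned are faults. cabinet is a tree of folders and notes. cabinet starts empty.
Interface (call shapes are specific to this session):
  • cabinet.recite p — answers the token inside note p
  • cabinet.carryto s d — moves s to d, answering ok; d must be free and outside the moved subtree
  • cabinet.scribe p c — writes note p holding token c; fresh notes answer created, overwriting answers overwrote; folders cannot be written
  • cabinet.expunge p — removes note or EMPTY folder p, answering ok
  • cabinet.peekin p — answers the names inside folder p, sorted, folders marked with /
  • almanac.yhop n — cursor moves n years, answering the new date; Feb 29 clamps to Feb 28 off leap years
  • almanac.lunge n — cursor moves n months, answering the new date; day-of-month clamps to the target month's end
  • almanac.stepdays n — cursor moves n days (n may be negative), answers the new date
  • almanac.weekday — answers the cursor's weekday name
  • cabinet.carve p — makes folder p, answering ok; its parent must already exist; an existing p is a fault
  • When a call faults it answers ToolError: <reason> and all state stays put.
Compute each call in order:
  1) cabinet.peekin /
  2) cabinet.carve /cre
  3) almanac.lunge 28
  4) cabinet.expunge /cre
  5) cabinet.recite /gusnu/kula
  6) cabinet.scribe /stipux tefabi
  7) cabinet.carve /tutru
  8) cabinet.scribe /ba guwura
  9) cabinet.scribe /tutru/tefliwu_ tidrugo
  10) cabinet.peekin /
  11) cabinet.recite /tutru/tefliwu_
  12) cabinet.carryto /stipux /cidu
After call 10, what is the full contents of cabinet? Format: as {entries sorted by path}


I try cabinet.peekin(/): [].
Now I run cabinet.carve(/cre), yielding ok.
Calling almanac.lunge(28), → ToolError: no date set.
I call cabinet.expunge(/cre), giving ok.
Then cabinet.recite(/gusnu/kula): ToolError: not found.
I use cabinet.scribe(/stipux, tefabi), giving created.
Invoking cabinet.carve(/tutru), — result: ok.
I try cabinet.scribe(/ba, guwura), and observe created.
I use cabinet.scribe(/tutru/tefliwu_, tidrugo), and observe created.
Calling cabinet.peekin(/), — result: [ba, stipux, tutru/].
I run cabinet.recite(/tutru/tefliwu_): tidrugo.
Calling cabinet.carryto(/stipux, /cidu), and get ok.

Answer: {ba=guwura, stipux=tefabi, tutru/, tutru/tefliwu_=tidrugo}


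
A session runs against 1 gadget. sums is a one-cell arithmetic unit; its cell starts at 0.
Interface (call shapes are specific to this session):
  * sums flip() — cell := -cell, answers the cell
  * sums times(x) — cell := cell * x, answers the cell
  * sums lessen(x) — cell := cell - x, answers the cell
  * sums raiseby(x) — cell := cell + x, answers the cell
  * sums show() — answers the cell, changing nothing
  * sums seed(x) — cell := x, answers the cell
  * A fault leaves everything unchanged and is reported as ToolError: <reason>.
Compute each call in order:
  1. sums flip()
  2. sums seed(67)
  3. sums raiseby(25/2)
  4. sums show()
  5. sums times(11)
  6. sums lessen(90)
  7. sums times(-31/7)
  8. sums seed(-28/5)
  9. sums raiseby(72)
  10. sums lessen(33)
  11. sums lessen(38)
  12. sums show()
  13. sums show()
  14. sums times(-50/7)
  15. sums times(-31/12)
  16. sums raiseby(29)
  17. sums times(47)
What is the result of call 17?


-> sums flip()
<- 0
-> sums seed(67)
<- 67
-> sums raiseby(25/2)
<- 159/2
-> sums show()
<- 159/2
-> sums times(11)
<- 1749/2
-> sums lessen(90)
<- 1569/2
-> sums times(-31/7)
<- -48639/14
-> sums seed(-28/5)
<- -28/5
-> sums raiseby(72)
<- 332/5
-> sums lessen(33)
<- 167/5
-> sums lessen(38)
<- -23/5
-> sums show()
<- -23/5
-> sums show()
<- -23/5
-> sums times(-50/7)
<- 230/7
-> sums times(-31/12)
<- -3565/42
-> sums raiseby(29)
<- -2347/42
-> sums times(47)
<- -110309/42

Answer: -110309/42


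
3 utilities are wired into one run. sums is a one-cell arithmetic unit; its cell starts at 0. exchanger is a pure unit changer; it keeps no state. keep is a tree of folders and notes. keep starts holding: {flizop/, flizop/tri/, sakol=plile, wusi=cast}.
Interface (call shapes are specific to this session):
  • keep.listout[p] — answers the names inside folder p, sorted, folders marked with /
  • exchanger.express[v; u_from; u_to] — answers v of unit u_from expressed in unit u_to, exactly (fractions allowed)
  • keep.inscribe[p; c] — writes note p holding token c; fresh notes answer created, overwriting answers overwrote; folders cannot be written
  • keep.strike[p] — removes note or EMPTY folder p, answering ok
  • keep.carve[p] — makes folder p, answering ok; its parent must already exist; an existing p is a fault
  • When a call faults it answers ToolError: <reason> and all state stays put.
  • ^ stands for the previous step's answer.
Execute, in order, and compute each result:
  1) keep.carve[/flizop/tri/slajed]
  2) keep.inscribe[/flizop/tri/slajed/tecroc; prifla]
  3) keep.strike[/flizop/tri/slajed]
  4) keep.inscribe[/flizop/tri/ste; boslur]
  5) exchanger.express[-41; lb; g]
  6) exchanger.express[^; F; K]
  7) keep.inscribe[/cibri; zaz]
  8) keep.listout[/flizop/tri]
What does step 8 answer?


~$ keep.carve p→/flizop/tri/slajed
  ok
~$ keep.inscribe p→/flizop/tri/slajed/tecroc c→prifla
  created
~$ keep.strike p→/flizop/tri/slajed
  ToolError: not empty
~$ keep.inscribe p→/flizop/tri/ste c→boslur
  created
~$ exchanger.express v→-41 u_from→lb u_to→g
  -1859728717/100000
~$ exchanger.express v→^ u_from→F u_to→K
  -604587239/60000
~$ keep.inscribe p→/cibri c→zaz
  created
~$ keep.listout p→/flizop/tri
  [slajed/, ste]

Answer: [slajed/, ste]


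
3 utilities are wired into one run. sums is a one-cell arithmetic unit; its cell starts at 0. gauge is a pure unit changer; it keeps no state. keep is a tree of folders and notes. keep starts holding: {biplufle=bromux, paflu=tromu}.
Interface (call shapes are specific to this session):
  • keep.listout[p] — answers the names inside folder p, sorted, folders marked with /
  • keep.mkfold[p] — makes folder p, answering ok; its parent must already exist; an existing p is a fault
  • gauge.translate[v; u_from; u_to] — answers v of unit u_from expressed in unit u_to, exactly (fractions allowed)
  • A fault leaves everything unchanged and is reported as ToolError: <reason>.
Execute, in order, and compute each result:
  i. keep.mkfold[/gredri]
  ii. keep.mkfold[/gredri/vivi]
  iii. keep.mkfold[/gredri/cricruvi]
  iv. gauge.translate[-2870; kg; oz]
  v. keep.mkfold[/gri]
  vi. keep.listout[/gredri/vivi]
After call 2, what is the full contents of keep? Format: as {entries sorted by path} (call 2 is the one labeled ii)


Answer: {biplufle=bromux, gredri/, gredri/vivi/, paflu=tromu}

Derivation:
[in] keep.mkfold p: /gredri
  ok
[in] keep.mkfold p: /gredri/vivi
  ok
[in] keep.mkfold p: /gredri/cricruvi
  ok
[in] gauge.translate v: -2870 u_from: kg u_to: oz
  -656000000000/6479891
[in] keep.mkfold p: /gri
  ok
[in] keep.listout p: /gredri/vivi
  []


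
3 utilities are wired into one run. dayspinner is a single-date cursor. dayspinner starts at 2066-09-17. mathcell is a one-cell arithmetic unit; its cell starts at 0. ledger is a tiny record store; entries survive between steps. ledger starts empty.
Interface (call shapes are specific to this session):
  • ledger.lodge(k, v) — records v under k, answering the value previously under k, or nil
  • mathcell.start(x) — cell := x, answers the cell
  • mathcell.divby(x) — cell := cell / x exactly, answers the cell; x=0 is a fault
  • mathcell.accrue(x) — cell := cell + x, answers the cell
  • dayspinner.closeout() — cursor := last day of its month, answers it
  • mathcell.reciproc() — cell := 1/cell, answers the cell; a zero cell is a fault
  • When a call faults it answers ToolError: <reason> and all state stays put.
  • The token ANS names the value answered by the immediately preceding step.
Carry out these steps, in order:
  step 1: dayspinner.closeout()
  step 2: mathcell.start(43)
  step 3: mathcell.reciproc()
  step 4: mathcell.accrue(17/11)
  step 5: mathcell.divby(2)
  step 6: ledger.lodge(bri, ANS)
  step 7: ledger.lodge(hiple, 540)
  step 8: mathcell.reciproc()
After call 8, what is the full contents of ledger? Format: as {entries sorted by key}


-> closeout()
<- 2066-09-30
-> start(x→43)
<- 43
-> reciproc()
<- 1/43
-> accrue(x→17/11)
<- 742/473
-> divby(x→2)
<- 371/473
-> lodge(k→bri, v→ANS)
<- nil
-> lodge(k→hiple, v→540)
<- nil
-> reciproc()
<- 473/371

Answer: {bri=371/473, hiple=540}


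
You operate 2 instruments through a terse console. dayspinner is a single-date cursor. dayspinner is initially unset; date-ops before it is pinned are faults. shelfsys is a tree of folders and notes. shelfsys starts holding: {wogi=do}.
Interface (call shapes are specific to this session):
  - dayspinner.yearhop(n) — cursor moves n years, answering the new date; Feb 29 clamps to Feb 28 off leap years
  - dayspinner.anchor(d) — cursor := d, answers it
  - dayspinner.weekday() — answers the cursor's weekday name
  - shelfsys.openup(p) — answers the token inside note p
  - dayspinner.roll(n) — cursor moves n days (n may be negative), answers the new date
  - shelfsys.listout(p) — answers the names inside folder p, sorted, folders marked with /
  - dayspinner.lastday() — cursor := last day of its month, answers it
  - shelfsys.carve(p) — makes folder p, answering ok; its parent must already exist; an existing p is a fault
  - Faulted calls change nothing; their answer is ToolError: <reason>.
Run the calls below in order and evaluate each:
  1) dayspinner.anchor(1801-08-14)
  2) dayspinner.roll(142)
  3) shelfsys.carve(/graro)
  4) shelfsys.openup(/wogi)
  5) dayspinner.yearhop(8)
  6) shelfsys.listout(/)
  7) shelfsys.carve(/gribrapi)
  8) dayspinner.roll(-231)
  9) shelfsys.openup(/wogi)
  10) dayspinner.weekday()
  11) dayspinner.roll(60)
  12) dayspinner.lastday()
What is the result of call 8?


// dayspinner.anchor(d→1801-08-14) == 1801-08-14
// dayspinner.roll(n→142) == 1802-01-03
// shelfsys.carve(p→/graro) == ok
// shelfsys.openup(p→/wogi) == do
// dayspinner.yearhop(n→8) == 1810-01-03
// shelfsys.listout(p→/) == [graro/, wogi]
// shelfsys.carve(p→/gribrapi) == ok
// dayspinner.roll(n→-231) == 1809-05-17
// shelfsys.openup(p→/wogi) == do
// dayspinner.weekday() == Wednesday
// dayspinner.roll(n→60) == 1809-07-16
// dayspinner.lastday() == 1809-07-31

Answer: 1809-05-17


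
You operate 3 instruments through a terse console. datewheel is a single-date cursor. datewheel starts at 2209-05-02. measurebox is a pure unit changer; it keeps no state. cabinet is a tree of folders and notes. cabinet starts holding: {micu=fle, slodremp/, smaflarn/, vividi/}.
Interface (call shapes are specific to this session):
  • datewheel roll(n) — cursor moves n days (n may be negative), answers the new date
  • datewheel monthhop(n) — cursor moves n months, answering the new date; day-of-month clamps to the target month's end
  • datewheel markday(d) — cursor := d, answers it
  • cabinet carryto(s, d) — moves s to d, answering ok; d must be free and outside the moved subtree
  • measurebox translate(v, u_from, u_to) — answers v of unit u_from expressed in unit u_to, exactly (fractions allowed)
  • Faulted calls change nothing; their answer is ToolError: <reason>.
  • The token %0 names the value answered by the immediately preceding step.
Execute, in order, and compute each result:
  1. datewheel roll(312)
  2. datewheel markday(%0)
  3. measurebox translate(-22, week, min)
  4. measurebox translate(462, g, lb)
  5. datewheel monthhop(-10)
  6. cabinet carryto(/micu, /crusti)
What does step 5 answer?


Next I call datewheel roll passing n=312, and see 2210-03-10.
I use datewheel markday passing d=%0, giving 2210-03-10.
Using measurebox translate passing v=-22, u_from=week, u_to=min: -221760.
Then measurebox translate passing v=462, u_from=g, u_to=lb, yielding 600000/589081.
I call datewheel monthhop passing n=-10, — result: 2209-05-10.
I call cabinet carryto passing s=/micu, d=/crusti, giving ok.

Answer: 2209-05-10


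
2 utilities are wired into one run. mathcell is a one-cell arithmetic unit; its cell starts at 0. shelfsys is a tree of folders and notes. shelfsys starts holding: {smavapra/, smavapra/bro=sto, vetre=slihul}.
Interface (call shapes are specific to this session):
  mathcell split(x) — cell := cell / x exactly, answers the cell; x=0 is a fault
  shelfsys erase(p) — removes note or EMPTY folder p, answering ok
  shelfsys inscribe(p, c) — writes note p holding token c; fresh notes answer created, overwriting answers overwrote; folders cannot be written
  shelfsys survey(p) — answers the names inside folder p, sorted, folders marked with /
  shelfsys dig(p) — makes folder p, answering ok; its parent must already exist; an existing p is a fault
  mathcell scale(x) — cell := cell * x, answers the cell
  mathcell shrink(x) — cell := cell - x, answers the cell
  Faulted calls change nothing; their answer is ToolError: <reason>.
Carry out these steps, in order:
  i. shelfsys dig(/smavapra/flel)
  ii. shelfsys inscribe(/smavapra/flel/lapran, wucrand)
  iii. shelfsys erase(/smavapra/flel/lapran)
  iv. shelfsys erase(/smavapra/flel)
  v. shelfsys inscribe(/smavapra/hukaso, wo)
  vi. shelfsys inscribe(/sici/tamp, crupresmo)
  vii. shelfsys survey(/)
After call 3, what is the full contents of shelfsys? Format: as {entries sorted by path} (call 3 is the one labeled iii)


~$ shelfsys dig /smavapra/flel
  ok
~$ shelfsys inscribe /smavapra/flel/lapran wucrand
  created
~$ shelfsys erase /smavapra/flel/lapran
  ok
~$ shelfsys erase /smavapra/flel
  ok
~$ shelfsys inscribe /smavapra/hukaso wo
  created
~$ shelfsys inscribe /sici/tamp crupresmo
  ToolError: no parent
~$ shelfsys survey /
  [smavapra/, vetre]

Answer: {smavapra/, smavapra/bro=sto, smavapra/flel/, vetre=slihul}


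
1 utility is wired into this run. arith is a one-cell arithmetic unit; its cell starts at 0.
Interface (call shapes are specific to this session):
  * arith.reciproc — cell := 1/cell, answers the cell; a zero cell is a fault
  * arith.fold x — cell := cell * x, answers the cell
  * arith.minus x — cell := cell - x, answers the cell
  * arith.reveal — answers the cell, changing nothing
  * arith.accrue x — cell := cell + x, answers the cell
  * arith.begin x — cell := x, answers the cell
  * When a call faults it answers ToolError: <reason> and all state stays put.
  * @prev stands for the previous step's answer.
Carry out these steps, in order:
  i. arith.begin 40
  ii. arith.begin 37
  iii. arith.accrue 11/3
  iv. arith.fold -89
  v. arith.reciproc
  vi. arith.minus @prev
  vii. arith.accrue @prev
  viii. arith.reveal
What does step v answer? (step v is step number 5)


Answer: -3/10858

Derivation:
# 1. arith.begin(x=40) ~> 40
# 2. arith.begin(x=37) ~> 37
# 3. arith.accrue(x=11/3) ~> 122/3
# 4. arith.fold(x=-89) ~> -10858/3
# 5. arith.reciproc() ~> -3/10858
# 6. arith.minus(x=@prev) ~> 0
# 7. arith.accrue(x=@prev) ~> 0
# 8. arith.reveal() ~> 0


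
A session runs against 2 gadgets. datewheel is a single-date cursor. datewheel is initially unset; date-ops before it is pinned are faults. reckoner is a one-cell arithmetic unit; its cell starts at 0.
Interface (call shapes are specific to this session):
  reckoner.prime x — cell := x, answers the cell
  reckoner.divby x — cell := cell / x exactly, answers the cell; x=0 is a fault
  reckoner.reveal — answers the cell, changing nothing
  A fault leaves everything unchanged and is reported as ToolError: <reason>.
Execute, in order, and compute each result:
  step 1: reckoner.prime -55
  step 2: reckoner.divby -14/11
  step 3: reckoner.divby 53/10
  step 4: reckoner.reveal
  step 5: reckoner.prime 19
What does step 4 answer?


Answer: 3025/371

Derivation:
! 1. reckoner.prime(x=-55) : -55
! 2. reckoner.divby(x=-14/11) : 605/14
! 3. reckoner.divby(x=53/10) : 3025/371
! 4. reckoner.reveal() : 3025/371
! 5. reckoner.prime(x=19) : 19


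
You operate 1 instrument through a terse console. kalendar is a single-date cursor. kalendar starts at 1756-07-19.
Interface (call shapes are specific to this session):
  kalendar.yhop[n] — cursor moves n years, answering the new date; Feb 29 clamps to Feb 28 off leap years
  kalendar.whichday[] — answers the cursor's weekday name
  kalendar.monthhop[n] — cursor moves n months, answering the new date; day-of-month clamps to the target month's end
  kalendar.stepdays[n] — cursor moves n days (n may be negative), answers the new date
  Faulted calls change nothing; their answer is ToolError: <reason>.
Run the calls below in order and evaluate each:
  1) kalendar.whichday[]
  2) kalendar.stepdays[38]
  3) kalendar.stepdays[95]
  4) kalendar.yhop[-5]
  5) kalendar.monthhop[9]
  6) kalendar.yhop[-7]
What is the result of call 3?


-- kalendar.whichday() -> Monday
-- kalendar.stepdays(n: 38) -> 1756-08-26
-- kalendar.stepdays(n: 95) -> 1756-11-29
-- kalendar.yhop(n: -5) -> 1751-11-29
-- kalendar.monthhop(n: 9) -> 1752-08-29
-- kalendar.yhop(n: -7) -> 1745-08-29

Answer: 1756-11-29


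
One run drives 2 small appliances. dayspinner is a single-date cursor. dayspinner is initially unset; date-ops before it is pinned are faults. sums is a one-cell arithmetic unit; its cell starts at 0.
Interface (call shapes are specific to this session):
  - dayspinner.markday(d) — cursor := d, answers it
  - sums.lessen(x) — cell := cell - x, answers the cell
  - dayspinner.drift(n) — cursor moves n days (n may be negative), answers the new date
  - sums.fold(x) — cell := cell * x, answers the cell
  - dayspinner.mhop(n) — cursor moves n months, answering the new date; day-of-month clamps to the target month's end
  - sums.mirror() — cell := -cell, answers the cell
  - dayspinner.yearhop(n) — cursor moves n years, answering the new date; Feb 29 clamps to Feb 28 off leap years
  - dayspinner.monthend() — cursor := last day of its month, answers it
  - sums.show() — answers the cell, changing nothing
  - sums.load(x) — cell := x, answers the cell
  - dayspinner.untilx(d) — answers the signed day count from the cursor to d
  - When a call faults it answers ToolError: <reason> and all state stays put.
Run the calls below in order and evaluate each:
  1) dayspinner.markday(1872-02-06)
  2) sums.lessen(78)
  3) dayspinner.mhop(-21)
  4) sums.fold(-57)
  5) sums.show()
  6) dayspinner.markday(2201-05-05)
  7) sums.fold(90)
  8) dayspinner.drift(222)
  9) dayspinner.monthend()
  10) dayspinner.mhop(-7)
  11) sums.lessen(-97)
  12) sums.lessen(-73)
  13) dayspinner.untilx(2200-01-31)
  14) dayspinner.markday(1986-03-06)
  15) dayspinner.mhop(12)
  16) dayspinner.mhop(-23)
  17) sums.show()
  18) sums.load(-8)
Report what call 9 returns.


CALL dayspinner.markday[d=1872-02-06]
RET  1872-02-06
CALL sums.lessen[x=78]
RET  -78
CALL dayspinner.mhop[n=-21]
RET  1870-05-06
CALL sums.fold[x=-57]
RET  4446
CALL sums.show[]
RET  4446
CALL dayspinner.markday[d=2201-05-05]
RET  2201-05-05
CALL sums.fold[x=90]
RET  400140
CALL dayspinner.drift[n=222]
RET  2201-12-13
CALL dayspinner.monthend[]
RET  2201-12-31
CALL dayspinner.mhop[n=-7]
RET  2201-05-31
CALL sums.lessen[x=-97]
RET  400237
CALL sums.lessen[x=-73]
RET  400310
CALL dayspinner.untilx[d=2200-01-31]
RET  -485
CALL dayspinner.markday[d=1986-03-06]
RET  1986-03-06
CALL dayspinner.mhop[n=12]
RET  1987-03-06
CALL dayspinner.mhop[n=-23]
RET  1985-04-06
CALL sums.show[]
RET  400310
CALL sums.load[x=-8]
RET  -8

Answer: 2201-12-31


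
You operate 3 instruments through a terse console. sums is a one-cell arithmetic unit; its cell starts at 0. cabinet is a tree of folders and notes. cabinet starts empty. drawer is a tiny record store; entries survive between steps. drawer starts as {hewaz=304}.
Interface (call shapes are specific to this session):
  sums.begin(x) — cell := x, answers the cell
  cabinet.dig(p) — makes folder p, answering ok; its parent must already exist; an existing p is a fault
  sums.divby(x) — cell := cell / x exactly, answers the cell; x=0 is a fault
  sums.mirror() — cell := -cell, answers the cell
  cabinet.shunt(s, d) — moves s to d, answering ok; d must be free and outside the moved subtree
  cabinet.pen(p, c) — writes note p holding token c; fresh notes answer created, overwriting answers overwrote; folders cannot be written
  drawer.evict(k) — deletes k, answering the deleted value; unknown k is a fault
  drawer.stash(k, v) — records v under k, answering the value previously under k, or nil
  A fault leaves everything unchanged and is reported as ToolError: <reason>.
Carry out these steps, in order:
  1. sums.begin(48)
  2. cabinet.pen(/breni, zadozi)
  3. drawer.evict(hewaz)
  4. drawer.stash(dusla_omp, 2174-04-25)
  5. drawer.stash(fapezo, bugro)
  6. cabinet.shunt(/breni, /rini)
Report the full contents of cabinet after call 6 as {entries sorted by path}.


Answer: {rini=zadozi}

Derivation:
I try sums.begin using x→48, giving 48.
Calling cabinet.pen using p→/breni, c→zadozi, and get created.
Using drawer.evict using k→hewaz, which returns 304.
I run drawer.stash using k→dusla_omp, v→2174-04-25, and get nil.
I call drawer.stash using k→fapezo, v→bugro, → nil.
Then cabinet.shunt using s→/breni, d→/rini, and observe ok.


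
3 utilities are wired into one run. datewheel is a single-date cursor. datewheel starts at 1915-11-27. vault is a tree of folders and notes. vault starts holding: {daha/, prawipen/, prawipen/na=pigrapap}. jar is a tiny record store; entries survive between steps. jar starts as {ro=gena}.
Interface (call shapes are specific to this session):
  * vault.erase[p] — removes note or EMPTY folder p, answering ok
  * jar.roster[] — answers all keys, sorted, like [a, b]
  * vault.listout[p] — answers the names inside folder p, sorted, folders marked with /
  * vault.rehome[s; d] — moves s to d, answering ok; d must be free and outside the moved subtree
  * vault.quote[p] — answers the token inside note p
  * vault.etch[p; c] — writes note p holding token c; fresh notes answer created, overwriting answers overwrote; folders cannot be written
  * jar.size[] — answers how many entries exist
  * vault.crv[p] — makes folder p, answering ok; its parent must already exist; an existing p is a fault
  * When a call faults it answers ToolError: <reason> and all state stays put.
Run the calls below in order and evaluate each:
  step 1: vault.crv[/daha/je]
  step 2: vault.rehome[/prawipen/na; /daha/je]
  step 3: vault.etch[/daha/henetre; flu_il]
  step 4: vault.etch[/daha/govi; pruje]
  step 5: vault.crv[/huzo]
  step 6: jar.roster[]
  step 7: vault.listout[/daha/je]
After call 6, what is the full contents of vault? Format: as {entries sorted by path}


Answer: {daha/, daha/govi=pruje, daha/henetre=flu_il, daha/je/, huzo/, prawipen/, prawipen/na=pigrapap}

Derivation:
I run vault.crv(/daha/je), yielding ok.
Then vault.rehome(/prawipen/na, /daha/je), and observe ToolError: exists.
Calling vault.etch(/daha/henetre, flu_il), — result: created.
Now I run vault.etch(/daha/govi, pruje), and see created.
Next I call vault.crv(/huzo), and observe ok.
Invoking jar.roster, yielding [ro].
I call vault.listout(/daha/je): [].


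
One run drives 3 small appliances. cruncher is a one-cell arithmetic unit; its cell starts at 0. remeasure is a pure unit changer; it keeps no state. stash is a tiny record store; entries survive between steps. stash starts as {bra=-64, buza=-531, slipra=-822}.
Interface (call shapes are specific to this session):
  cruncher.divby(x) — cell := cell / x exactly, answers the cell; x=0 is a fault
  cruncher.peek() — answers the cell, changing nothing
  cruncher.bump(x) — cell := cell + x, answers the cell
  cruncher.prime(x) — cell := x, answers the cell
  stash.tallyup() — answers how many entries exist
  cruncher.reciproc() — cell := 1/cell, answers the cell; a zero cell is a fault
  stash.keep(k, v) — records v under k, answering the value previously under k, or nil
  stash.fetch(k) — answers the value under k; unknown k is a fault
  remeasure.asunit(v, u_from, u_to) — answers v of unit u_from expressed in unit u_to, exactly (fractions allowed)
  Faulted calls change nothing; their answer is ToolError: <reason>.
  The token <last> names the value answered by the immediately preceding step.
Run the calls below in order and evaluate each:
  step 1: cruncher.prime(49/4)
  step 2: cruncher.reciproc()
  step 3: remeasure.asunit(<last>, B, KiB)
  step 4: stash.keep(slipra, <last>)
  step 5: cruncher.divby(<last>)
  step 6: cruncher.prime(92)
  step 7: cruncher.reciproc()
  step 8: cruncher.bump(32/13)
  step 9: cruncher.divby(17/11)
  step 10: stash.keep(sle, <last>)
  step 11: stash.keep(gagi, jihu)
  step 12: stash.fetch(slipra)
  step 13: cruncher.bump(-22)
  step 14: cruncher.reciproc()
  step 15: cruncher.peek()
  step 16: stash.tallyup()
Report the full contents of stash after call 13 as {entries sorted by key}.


Answer: {bra=-64, buza=-531, gagi=jihu, sle=32527/20332, slipra=1/12544}

Derivation:
>>> cruncher.prime x: 49/4
[out] 49/4
>>> cruncher.reciproc
[out] 4/49
>>> remeasure.asunit v: <last> u_from: B u_to: KiB
[out] 1/12544
>>> stash.keep k: slipra v: <last>
[out] -822
>>> cruncher.divby x: <last>
[out] -2/20139
>>> cruncher.prime x: 92
[out] 92
>>> cruncher.reciproc
[out] 1/92
>>> cruncher.bump x: 32/13
[out] 2957/1196
>>> cruncher.divby x: 17/11
[out] 32527/20332
>>> stash.keep k: sle v: <last>
[out] nil
>>> stash.keep k: gagi v: jihu
[out] nil
>>> stash.fetch k: slipra
[out] 1/12544
>>> cruncher.bump x: -22
[out] -414777/20332
>>> cruncher.reciproc
[out] -20332/414777
>>> cruncher.peek
[out] -20332/414777
>>> stash.tallyup
[out] 5


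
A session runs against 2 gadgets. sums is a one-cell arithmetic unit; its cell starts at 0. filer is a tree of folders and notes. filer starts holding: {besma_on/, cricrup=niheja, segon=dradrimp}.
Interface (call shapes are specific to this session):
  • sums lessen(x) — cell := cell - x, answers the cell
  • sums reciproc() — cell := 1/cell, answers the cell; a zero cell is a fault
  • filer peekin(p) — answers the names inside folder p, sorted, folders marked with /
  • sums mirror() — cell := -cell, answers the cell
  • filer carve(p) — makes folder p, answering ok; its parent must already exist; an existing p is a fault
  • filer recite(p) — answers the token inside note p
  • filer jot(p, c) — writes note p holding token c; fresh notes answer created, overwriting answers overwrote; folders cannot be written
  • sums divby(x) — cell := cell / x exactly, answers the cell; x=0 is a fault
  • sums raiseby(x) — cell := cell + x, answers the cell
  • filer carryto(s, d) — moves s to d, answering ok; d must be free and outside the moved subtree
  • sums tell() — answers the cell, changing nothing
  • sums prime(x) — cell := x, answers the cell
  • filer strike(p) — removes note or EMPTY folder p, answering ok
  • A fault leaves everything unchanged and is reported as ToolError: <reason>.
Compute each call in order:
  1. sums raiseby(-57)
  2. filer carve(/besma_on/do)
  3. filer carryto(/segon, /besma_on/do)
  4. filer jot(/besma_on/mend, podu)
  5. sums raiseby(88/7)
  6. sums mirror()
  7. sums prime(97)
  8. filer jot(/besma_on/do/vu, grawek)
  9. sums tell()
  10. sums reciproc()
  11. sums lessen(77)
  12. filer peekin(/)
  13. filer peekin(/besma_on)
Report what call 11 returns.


Answer: -7468/97

Derivation:
I run sums raiseby using x=-57, and see -57.
Invoking filer carve using p=/besma_on/do, → ok.
Invoking filer carryto using s=/segon, d=/besma_on/do, and observe ToolError: exists.
Now I run filer jot using p=/besma_on/mend, c=podu: created.
I call sums raiseby using x=88/7: -311/7.
Next I call sums mirror, and observe 311/7.
I try sums prime using x=97, yielding 97.
I use filer jot using p=/besma_on/do/vu, c=grawek, and get created.
I try sums tell(), and observe 97.
Now I run sums reciproc(), yielding 1/97.
I run sums lessen using x=77, and see -7468/97.
I run filer peekin using p=/, which returns [besma_on/, cricrup, segon].
I call filer peekin using p=/besma_on, and get [do/, mend].


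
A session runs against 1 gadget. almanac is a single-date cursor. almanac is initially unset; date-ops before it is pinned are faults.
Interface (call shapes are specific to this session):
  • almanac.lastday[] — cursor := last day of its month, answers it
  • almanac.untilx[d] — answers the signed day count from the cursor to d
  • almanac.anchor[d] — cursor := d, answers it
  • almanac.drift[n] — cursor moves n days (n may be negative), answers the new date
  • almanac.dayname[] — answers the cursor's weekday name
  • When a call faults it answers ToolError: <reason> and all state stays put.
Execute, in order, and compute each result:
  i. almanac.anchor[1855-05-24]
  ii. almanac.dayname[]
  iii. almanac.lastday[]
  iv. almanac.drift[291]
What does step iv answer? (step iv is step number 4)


·→ almanac.anchor(1855-05-24)
·← 1855-05-24
·→ almanac.dayname()
·← Thursday
·→ almanac.lastday()
·← 1855-05-31
·→ almanac.drift(291)
·← 1856-03-17

Answer: 1856-03-17


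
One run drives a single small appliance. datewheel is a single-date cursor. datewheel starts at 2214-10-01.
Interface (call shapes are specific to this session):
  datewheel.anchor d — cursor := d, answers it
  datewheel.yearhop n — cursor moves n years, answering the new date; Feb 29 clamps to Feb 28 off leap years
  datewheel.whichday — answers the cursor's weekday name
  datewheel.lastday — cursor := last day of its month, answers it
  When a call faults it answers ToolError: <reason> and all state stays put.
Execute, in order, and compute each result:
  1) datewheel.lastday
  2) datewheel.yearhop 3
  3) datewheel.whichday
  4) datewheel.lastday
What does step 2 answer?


[in] lastday
= 2214-10-31
[in] yearhop n: 3
= 2217-10-31
[in] whichday
= Friday
[in] lastday
= 2217-10-31

Answer: 2217-10-31


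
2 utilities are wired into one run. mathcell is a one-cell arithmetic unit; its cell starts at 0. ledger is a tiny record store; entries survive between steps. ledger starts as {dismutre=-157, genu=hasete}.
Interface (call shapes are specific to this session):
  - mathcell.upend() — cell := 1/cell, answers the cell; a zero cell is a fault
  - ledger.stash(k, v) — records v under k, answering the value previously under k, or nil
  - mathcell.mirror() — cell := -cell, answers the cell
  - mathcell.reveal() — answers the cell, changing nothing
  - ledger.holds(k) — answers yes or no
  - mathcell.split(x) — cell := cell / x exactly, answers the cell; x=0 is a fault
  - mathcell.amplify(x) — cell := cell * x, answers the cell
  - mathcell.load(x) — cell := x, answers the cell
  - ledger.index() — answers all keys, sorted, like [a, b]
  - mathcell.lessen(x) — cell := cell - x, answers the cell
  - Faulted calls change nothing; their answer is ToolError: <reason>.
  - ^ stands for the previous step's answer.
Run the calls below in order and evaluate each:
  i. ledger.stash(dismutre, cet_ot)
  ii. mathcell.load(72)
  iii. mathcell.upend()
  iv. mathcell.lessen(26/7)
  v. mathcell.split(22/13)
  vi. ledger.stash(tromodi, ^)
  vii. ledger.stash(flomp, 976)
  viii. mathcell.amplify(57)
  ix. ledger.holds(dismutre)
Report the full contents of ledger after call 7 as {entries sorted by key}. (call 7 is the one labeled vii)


Next I call ledger.stash using k='dismutre', v='cet_ot', and see -157.
Using mathcell.load using x='72', giving 72.
Next I call mathcell.upend, and observe 1/72.
Using mathcell.lessen using x='26/7', — result: -1865/504.
Then mathcell.split using x='22/13', and observe -24245/11088.
I use ledger.stash using k='tromodi', v='^', → nil.
Next I call ledger.stash using k='flomp', v='976', and see nil.
Invoking mathcell.amplify using x='57', yielding -460655/3696.
Invoking ledger.holds using k='dismutre', yielding yes.

Answer: {dismutre=cet_ot, flomp=976, genu=hasete, tromodi=-24245/11088}


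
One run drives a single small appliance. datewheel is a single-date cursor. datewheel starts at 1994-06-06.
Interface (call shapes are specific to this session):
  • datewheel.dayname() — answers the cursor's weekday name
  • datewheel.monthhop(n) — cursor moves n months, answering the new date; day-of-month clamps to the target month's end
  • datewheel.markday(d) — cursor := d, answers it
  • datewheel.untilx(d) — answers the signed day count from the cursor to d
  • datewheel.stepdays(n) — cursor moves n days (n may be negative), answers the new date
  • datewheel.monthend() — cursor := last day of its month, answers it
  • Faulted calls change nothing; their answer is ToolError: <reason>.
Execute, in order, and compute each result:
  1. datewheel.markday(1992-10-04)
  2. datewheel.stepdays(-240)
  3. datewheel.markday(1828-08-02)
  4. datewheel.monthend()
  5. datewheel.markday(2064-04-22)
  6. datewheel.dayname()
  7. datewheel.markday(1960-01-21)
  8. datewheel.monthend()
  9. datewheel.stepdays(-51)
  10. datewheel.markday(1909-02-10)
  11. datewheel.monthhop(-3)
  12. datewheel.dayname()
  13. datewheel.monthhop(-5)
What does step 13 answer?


$ datewheel.markday d=1992-10-04
[out] 1992-10-04
$ datewheel.stepdays n=-240
[out] 1992-02-07
$ datewheel.markday d=1828-08-02
[out] 1828-08-02
$ datewheel.monthend
[out] 1828-08-31
$ datewheel.markday d=2064-04-22
[out] 2064-04-22
$ datewheel.dayname
[out] Tuesday
$ datewheel.markday d=1960-01-21
[out] 1960-01-21
$ datewheel.monthend
[out] 1960-01-31
$ datewheel.stepdays n=-51
[out] 1959-12-11
$ datewheel.markday d=1909-02-10
[out] 1909-02-10
$ datewheel.monthhop n=-3
[out] 1908-11-10
$ datewheel.dayname
[out] Tuesday
$ datewheel.monthhop n=-5
[out] 1908-06-10

Answer: 1908-06-10


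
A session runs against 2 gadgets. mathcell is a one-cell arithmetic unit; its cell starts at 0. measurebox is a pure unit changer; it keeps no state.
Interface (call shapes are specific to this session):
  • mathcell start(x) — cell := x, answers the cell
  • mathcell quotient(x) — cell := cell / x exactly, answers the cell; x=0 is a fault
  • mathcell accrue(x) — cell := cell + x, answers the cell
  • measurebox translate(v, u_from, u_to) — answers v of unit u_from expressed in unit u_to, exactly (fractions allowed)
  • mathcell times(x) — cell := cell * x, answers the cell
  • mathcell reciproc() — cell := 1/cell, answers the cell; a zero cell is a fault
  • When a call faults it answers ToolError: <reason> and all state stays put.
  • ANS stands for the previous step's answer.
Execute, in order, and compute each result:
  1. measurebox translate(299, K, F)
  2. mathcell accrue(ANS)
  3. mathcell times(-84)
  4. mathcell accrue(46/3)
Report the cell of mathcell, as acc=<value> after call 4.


Using measurebox translate using v→299, u_from→K, u_to→F: 7853/100.
I invoke mathcell accrue using x→ANS, → 7853/100.
Invoking mathcell times using x→-84, — result: -164913/25.
I invoke mathcell accrue using x→46/3, yielding -493589/75.

Answer: acc=-493589/75


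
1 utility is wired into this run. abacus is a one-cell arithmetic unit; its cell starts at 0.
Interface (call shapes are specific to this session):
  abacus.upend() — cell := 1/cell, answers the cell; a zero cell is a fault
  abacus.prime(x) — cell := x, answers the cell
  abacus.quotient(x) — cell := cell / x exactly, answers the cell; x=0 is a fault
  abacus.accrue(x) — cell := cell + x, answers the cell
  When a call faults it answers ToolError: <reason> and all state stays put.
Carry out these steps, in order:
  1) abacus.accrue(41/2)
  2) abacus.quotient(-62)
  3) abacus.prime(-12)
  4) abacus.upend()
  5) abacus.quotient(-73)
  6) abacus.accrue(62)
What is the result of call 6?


Answer: 54313/876

Derivation:
→ accrue(x→41/2)
← 41/2
→ quotient(x→-62)
← -41/124
→ prime(x→-12)
← -12
→ upend()
← -1/12
→ quotient(x→-73)
← 1/876
→ accrue(x→62)
← 54313/876


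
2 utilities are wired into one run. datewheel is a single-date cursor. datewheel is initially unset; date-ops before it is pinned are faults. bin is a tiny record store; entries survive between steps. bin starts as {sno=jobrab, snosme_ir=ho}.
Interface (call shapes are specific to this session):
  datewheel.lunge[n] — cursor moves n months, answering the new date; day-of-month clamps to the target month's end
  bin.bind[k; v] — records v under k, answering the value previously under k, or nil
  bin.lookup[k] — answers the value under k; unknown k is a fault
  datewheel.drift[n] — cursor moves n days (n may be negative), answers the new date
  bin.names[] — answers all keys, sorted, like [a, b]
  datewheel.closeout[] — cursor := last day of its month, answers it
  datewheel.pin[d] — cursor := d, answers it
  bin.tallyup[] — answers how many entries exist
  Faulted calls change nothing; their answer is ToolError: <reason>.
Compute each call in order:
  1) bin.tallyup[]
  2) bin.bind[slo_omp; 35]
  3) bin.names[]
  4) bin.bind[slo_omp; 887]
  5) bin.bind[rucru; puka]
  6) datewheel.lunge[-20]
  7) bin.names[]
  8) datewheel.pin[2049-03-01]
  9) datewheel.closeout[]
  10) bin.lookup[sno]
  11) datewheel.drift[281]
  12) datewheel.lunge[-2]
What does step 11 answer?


I run bin.tallyup(), and get 2.
Now I run bin.bind with k=slo_omp, v=35, which returns nil.
I run bin.names, and get [slo_omp, sno, snosme_ir].
I try bin.bind with k=slo_omp, v=887, and observe 35.
Then bin.bind with k=rucru, v=puka, which returns nil.
I use datewheel.lunge with n=-20, yielding ToolError: no date set.
I run bin.names(), yielding [rucru, slo_omp, sno, snosme_ir].
Now I run datewheel.pin with d=2049-03-01, → 2049-03-01.
Now I run datewheel.closeout, → 2049-03-31.
Using bin.lookup with k=sno, and get jobrab.
Calling datewheel.drift with n=281, — result: 2050-01-06.
Invoking datewheel.lunge with n=-2, and see 2049-11-06.

Answer: 2050-01-06


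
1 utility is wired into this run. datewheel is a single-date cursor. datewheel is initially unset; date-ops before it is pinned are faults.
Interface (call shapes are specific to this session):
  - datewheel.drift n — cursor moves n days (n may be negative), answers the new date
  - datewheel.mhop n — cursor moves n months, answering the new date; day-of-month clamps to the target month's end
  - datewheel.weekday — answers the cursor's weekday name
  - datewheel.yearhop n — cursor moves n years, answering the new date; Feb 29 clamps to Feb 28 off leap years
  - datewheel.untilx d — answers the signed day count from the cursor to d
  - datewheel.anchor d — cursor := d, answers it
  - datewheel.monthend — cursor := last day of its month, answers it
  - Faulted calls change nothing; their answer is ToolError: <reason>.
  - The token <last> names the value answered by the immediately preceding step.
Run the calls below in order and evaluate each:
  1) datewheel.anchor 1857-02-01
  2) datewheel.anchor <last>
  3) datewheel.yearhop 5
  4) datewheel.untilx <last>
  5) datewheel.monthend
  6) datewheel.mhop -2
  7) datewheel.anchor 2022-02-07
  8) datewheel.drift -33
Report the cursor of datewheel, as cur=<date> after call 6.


Answer: cur=1861-12-28

Derivation:
% 1. anchor(1857-02-01) == 1857-02-01
% 2. anchor(<last>) == 1857-02-01
% 3. yearhop(5) == 1862-02-01
% 4. untilx(<last>) == 0
% 5. monthend() == 1862-02-28
% 6. mhop(-2) == 1861-12-28
% 7. anchor(2022-02-07) == 2022-02-07
% 8. drift(-33) == 2022-01-05
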